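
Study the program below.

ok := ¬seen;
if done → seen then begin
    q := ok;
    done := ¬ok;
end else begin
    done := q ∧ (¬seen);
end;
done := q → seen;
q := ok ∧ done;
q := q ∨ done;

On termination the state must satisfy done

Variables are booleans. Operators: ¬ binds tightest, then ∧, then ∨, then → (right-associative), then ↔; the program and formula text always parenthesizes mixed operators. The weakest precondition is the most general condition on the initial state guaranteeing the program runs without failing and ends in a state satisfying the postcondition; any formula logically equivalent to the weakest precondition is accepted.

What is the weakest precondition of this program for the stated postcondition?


Working backward. After the program, done must hold.
Before q := q ∨ done: done
Before q := ok ∧ done: done
Before done := q → seen: q → seen
Then branch requires ok → seen; else branch requires q → seen.
Before the if: ((done → seen) → (ok → seen)) ∧ ((¬(done → seen)) → (q → seen))
Before ok := ¬seen: ((done → seen) → ((¬seen) → seen)) ∧ ((¬(done → seen)) → (q → seen))
Answer: WP = ((done → seen) → ((¬seen) → seen)) ∧ ((¬(done → seen)) → (q → seen))


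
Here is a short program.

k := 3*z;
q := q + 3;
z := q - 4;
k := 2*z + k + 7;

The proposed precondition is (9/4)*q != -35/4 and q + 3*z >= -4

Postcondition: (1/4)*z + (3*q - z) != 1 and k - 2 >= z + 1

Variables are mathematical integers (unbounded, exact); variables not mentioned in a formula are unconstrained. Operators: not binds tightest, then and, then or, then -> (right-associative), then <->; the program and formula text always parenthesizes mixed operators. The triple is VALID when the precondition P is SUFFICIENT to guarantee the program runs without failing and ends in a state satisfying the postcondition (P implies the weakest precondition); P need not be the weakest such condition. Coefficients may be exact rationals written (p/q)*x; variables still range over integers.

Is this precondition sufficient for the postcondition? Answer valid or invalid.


Working backward. After the program, the postcondition (1/4)*z + (3*q - z) != 1 and k - 2 >= z + 1 must hold; in canonical form it is 3*q != (3/4)*z + 1 and k >= z + 3.
Before k := 2*z + k + 7: 3*q != (3/4)*z + 1 and k + z >= -4
Before z := q - 4: (9/4)*q != -2 and k + q >= 0
Before q := q + 3: (9/4)*q != -35/4 and k + q >= -3
Before k := 3*z: (9/4)*q != -35/4 and q + 3*z >= -3
The weakest precondition is (9/4)*q != -35/4 and q + 3*z >= -3.
Check whether (9/4)*q != -35/4 and q + 3*z >= -4 implies it.
Countermodel: at the initial state q = -4, z = 0, the precondition holds but the weakest precondition fails.
Answer: invalid


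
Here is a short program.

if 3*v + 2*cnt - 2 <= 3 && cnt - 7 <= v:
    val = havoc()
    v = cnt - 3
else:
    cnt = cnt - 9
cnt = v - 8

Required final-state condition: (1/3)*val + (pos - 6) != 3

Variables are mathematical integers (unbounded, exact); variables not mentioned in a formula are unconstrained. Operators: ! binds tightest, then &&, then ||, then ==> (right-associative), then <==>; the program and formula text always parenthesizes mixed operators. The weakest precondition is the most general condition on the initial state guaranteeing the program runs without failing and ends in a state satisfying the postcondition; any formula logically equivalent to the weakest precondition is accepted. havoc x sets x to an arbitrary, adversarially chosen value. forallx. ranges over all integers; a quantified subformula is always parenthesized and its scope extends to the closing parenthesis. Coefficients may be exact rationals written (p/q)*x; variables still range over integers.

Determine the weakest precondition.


Working backward. After the program, the postcondition (1/3)*val + (pos - 6) != 3 must hold; in canonical form it is pos + (1/3)*val != 9.
Before cnt := v - 8: pos + (1/3)*val != 9
Then branch requires forall val_1. pos + (1/3)*val_1 != 9; else branch requires pos + (1/3)*val != 9.
Before the if: ((2*cnt + 3*v <= 5 && cnt <= v + 7) ==> (forall val_1. pos + (1/3)*val_1 != 9)) && ((!(2*cnt + 3*v <= 5 && cnt <= v + 7)) ==> pos + (1/3)*val != 9)
Answer: WP = ((2*cnt + 3*v <= 5 && cnt <= v + 7) ==> (forall val_1. pos + (1/3)*val_1 != 9)) && ((!(2*cnt + 3*v <= 5 && cnt <= v + 7)) ==> pos + (1/3)*val != 9)


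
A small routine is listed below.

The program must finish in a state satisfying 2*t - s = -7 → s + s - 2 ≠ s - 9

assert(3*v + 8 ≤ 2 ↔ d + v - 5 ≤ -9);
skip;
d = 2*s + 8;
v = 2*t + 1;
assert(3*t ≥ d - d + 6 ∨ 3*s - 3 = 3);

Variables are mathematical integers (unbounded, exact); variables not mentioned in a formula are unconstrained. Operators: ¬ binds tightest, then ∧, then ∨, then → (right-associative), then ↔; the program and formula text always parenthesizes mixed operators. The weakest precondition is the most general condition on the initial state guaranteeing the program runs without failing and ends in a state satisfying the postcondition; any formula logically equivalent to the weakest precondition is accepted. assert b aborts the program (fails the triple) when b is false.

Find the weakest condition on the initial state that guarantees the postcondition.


Working backward. After the program, the postcondition 2*t - s = -7 → s + s - 2 ≠ s - 9 must hold; in canonical form it is 2*t = s - 7 → s ≠ -7.
Before assert 3*t ≥ d - d + 6 ∨ 3*s - 3 = 3: (3*t ≥ 6 ∨ 3*s = 6) ∧ (2*t = s - 7 → s ≠ -7)
Before v := 2*t + 1: (3*t ≥ 6 ∨ 3*s = 6) ∧ (2*t = s - 7 → s ≠ -7)
Before d := 2*s + 8: (3*t ≥ 6 ∨ 3*s = 6) ∧ (2*t = s - 7 → s ≠ -7)
Before skip: (3*t ≥ 6 ∨ 3*s = 6) ∧ (2*t = s - 7 → s ≠ -7)
Before assert 3*v + 8 ≤ 2 ↔ d + v - 5 ≤ -9: (3*v ≤ -6 ↔ d + v ≤ -4) ∧ (3*t ≥ 6 ∨ 3*s = 6) ∧ (2*t = s - 7 → s ≠ -7)
Answer: WP = (3*v ≤ -6 ↔ d + v ≤ -4) ∧ (3*t ≥ 6 ∨ 3*s = 6) ∧ (2*t = s - 7 → s ≠ -7)


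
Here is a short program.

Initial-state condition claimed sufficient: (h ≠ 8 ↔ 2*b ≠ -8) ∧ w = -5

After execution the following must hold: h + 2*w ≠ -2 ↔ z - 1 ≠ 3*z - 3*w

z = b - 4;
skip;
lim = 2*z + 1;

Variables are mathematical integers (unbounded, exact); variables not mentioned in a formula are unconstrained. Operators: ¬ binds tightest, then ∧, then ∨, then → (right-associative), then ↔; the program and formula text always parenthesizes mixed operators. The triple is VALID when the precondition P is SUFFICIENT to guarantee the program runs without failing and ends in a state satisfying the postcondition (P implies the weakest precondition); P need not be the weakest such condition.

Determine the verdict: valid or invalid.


Working backward. After the program, the postcondition h + 2*w ≠ -2 ↔ z - 1 ≠ 3*z - 3*w must hold; in canonical form it is h + 2*w ≠ -2 ↔ 3*w ≠ 2*z + 1.
Before lim := 2*z + 1: h + 2*w ≠ -2 ↔ 3*w ≠ 2*z + 1
Before skip: h + 2*w ≠ -2 ↔ 3*w ≠ 2*z + 1
Before z := b - 4: h + 2*w ≠ -2 ↔ 3*w ≠ 2*b - 7
The weakest precondition is h + 2*w ≠ -2 ↔ 3*w ≠ 2*b - 7.
Check whether (h ≠ 8 ↔ 2*b ≠ -8) ∧ w = -5 implies it.
Every state satisfying the precondition satisfies the weakest precondition: the implication holds.
Answer: valid


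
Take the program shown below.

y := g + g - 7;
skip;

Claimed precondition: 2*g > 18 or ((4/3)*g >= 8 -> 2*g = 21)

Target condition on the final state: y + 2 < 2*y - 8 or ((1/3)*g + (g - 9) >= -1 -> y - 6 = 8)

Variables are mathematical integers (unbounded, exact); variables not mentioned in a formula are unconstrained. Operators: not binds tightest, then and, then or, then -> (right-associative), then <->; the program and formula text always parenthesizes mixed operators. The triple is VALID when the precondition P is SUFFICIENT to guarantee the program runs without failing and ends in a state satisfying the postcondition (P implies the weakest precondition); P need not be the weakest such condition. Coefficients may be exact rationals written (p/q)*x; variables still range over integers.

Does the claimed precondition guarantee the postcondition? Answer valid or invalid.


Working backward. After the program, the postcondition y + 2 < 2*y - 8 or ((1/3)*g + (g - 9) >= -1 -> y - 6 = 8) must hold; in canonical form it is y > 10 or ((4/3)*g >= 8 -> y = 14).
Before skip: y > 10 or ((4/3)*g >= 8 -> y = 14)
Before y := g + g - 7: 2*g > 17 or ((4/3)*g >= 8 -> 2*g = 21)
The weakest precondition is 2*g > 17 or ((4/3)*g >= 8 -> 2*g = 21).
Check whether 2*g > 18 or ((4/3)*g >= 8 -> 2*g = 21) implies it.
Every state satisfying the precondition satisfies the weakest precondition: the implication holds.
Answer: valid


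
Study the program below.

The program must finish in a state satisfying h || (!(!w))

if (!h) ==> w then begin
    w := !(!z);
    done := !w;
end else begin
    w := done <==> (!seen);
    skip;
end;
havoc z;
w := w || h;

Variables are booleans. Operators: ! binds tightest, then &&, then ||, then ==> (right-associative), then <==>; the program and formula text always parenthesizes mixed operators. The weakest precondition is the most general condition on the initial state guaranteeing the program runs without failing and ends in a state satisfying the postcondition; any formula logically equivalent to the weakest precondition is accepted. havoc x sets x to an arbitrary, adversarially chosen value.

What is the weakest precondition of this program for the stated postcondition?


Working backward. After the program, the postcondition h || (!(!w)) must hold; in canonical form it is h || w.
Before w := w || h: h || w
Before havoc z: h || w
Then branch requires h || z; else branch requires h || (done <==> (!seen)).
Before the if: (((!h) ==> w) ==> (h || z)) && ((!((!h) ==> w)) ==> (h || (done <==> (!seen))))
Answer: WP = (((!h) ==> w) ==> (h || z)) && ((!((!h) ==> w)) ==> (h || (done <==> (!seen))))


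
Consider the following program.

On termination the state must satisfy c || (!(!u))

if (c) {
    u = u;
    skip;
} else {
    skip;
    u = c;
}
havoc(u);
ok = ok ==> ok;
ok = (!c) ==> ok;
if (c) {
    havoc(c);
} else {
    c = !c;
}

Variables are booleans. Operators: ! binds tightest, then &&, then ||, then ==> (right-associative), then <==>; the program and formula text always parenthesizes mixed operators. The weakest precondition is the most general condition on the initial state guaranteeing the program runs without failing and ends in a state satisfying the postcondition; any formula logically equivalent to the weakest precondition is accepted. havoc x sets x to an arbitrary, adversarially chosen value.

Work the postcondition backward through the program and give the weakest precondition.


Working backward. After the program, the postcondition c || (!(!u)) must hold; in canonical form it is c || u.
Then branch requires u; else branch requires (!c) || u.
Before the if: (c ==> u) && ((!c) ==> ((!c) || u))
Before ok := (!c) ==> ok: (c ==> u) && ((!c) ==> ((!c) || u))
Before ok := ok ==> ok: (c ==> u) && ((!c) ==> ((!c) || u))
Before havoc u: !c
Then branch requires !c; else branch requires !c.
Before the if: c ==> (!c)
Answer: WP = c ==> (!c)


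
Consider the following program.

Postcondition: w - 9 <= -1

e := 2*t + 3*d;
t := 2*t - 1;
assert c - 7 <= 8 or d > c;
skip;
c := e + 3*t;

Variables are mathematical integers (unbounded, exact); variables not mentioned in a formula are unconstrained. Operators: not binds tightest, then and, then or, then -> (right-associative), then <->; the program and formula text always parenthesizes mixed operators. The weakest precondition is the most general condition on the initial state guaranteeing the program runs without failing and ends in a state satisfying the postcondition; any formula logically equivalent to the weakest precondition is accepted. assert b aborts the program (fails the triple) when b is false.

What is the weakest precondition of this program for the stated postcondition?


Working backward. After the program, the postcondition w - 9 <= -1 must hold; in canonical form it is w <= 8.
Before c := e + 3*t: w <= 8
Before skip: w <= 8
Before assert c - 7 <= 8 or d > c: (c <= 15 or d > c) and w <= 8
Before t := 2*t - 1: (c <= 15 or d > c) and w <= 8
Before e := 2*t + 3*d: (c <= 15 or d > c) and w <= 8
Answer: WP = (c <= 15 or d > c) and w <= 8


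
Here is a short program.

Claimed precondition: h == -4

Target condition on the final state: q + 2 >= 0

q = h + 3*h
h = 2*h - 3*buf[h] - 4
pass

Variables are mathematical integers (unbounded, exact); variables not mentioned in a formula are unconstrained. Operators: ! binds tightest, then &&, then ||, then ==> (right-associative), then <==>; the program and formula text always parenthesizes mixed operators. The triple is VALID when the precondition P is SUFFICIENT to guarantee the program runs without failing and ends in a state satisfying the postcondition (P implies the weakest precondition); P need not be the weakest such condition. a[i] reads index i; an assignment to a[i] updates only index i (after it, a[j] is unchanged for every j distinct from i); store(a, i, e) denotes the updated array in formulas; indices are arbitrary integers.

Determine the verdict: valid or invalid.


Working backward. After the program, the postcondition q + 2 >= 0 must hold; in canonical form it is q >= -2.
Before skip: q >= -2
Before h := 2*h - 3*buf[h] - 4: q >= -2
Before q := h + 3*h: 4*h >= -2
The weakest precondition is 4*h >= -2.
Check whether h == -4 implies it.
Countermodel: at the initial state h = -4, the precondition holds but the weakest precondition fails.
Answer: invalid


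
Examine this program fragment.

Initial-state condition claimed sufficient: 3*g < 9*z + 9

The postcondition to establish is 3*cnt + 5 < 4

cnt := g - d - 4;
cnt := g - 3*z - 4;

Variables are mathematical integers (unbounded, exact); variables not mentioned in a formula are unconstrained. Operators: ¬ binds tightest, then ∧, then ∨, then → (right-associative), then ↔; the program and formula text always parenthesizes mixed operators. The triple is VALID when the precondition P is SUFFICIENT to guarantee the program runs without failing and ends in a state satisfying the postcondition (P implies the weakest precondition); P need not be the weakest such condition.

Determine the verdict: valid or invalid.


Working backward. After the program, the postcondition 3*cnt + 5 < 4 must hold; in canonical form it is 3*cnt < -1.
Before cnt := g - 3*z - 4: 3*g < 9*z + 11
Before cnt := g - d - 4: 3*g < 9*z + 11
The weakest precondition is 3*g < 9*z + 11.
Check whether 3*g < 9*z + 9 implies it.
Every state satisfying the precondition satisfies the weakest precondition: the implication holds.
Answer: valid


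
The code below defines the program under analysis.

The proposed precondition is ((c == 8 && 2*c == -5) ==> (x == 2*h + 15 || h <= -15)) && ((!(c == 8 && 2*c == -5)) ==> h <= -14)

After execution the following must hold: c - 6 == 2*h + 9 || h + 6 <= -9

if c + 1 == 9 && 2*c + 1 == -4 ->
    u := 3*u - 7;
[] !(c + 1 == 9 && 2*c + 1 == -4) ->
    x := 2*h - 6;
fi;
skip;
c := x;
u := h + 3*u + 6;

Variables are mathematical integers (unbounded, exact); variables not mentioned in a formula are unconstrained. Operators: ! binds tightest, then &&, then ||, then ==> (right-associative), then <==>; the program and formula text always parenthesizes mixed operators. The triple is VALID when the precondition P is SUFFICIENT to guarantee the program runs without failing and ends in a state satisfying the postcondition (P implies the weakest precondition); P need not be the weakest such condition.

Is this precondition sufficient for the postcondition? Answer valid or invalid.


Working backward. After the program, the postcondition c - 6 == 2*h + 9 || h + 6 <= -9 must hold; in canonical form it is c == 2*h + 15 || h <= -15.
Before u := h + 3*u + 6: c == 2*h + 15 || h <= -15
Before c := x: x == 2*h + 15 || h <= -15
Before skip: x == 2*h + 15 || h <= -15
Then branch requires x == 2*h + 15 || h <= -15; else branch requires h <= -15.
Before the if: ((c == 8 && 2*c == -5) ==> (x == 2*h + 15 || h <= -15)) && ((!(c == 8 && 2*c == -5)) ==> h <= -15)
The weakest precondition is ((c == 8 && 2*c == -5) ==> (x == 2*h + 15 || h <= -15)) && ((!(c == 8 && 2*c == -5)) ==> h <= -15).
Check whether ((c == 8 && 2*c == -5) ==> (x == 2*h + 15 || h <= -15)) && ((!(c == 8 && 2*c == -5)) ==> h <= -14) implies it.
Countermodel: at the initial state c = 0, h = -14, x = 0, the precondition holds but the weakest precondition fails.
Answer: invalid


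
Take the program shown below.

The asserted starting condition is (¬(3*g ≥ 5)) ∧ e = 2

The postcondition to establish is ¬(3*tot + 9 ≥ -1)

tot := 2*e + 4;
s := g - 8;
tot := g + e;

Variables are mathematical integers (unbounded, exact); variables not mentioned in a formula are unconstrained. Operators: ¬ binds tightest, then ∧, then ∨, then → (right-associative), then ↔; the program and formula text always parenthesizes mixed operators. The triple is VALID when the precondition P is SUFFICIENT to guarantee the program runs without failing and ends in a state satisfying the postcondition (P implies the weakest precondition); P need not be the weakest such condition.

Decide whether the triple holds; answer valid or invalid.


Working backward. After the program, the postcondition ¬(3*tot + 9 ≥ -1) must hold; in canonical form it is ¬(3*tot ≥ -10).
Before tot := g + e: ¬(3*e + 3*g ≥ -10)
Before s := g - 8: ¬(3*e + 3*g ≥ -10)
Before tot := 2*e + 4: ¬(3*e + 3*g ≥ -10)
The weakest precondition is ¬(3*e + 3*g ≥ -10).
Check whether (¬(3*g ≥ 5)) ∧ e = 2 implies it.
Countermodel: at the initial state e = 2, g = -5, the precondition holds but the weakest precondition fails.
Answer: invalid


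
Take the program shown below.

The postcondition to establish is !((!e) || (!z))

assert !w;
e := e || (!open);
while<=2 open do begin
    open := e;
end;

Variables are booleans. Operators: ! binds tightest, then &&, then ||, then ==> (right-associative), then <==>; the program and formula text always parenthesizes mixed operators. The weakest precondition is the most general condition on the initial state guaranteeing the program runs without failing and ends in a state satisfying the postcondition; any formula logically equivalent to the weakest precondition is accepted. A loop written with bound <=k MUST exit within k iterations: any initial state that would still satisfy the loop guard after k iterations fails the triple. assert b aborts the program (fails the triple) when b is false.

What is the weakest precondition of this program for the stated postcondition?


Working backward. After the program, !((!e) || (!z)) must hold.
Before the loop (bound <=2), unroll the exhaustion recursion (WP_0 = exit-now case; WP_j = one more guarded iteration, up to j = 2):
  WP_0: (!open) && (!((!e) || (!z)))
  WP_1: (open ==> ((!e) && (!((!e) || (!z))))) && ((!open) ==> (!((!e) || (!z))))
  WP_2: (open ==> ((e ==> ((!e) && (!((!e) || (!z))))) && ((!e) ==> (!((!e) || (!z)))))) && ((!open) ==> (!((!e) || (!z))))
So before the loop: (open ==> ((e ==> ((!e) && (!((!e) || (!z))))) && ((!e) ==> (!((!e) || (!z)))))) && ((!open) ==> (!((!e) || (!z))))
Before e := e || (!open): (open ==> (((e || (!open)) ==> ((!(e || (!open))) && (!((!(e || (!open))) || (!z))))) && ((!(e || (!open))) ==> (!((!(e || (!open))) || (!z)))))) && ((!open) ==> (!((!(e || (!open))) || (!z))))
Before assert !w: (!w) && (open ==> (((e || (!open)) ==> ((!(e || (!open))) && (!((!(e || (!open))) || (!z))))) && ((!(e || (!open))) ==> (!((!(e || (!open))) || (!z)))))) && ((!open) ==> (!((!(e || (!open))) || (!z))))
Answer: WP = (!w) && (open ==> (((e || (!open)) ==> ((!(e || (!open))) && (!((!(e || (!open))) || (!z))))) && ((!(e || (!open))) ==> (!((!(e || (!open))) || (!z)))))) && ((!open) ==> (!((!(e || (!open))) || (!z))))


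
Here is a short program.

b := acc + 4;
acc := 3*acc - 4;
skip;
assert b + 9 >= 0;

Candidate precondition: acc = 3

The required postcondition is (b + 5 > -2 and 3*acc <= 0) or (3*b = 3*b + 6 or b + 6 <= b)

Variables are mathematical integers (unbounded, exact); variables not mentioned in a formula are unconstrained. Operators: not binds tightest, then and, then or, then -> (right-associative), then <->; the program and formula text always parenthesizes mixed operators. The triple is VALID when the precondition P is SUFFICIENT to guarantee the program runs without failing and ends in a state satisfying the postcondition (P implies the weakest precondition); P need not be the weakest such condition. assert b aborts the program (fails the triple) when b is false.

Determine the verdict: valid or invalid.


Working backward. After the program, the postcondition (b + 5 > -2 and 3*acc <= 0) or (3*b = 3*b + 6 or b + 6 <= b) must hold; in canonical form it is b > -7 and 3*acc <= 0.
Before assert b + 9 >= 0: b >= -9 and b > -7 and 3*acc <= 0
Before skip: b >= -9 and b > -7 and 3*acc <= 0
Before acc := 3*acc - 4: b >= -9 and b > -7 and 9*acc <= 12
Before b := acc + 4: acc >= -13 and acc > -11 and 9*acc <= 12
The weakest precondition is acc >= -13 and acc > -11 and 9*acc <= 12.
Check whether acc = 3 implies it.
Countermodel: at the initial state acc = 3, the precondition holds but the weakest precondition fails.
Answer: invalid


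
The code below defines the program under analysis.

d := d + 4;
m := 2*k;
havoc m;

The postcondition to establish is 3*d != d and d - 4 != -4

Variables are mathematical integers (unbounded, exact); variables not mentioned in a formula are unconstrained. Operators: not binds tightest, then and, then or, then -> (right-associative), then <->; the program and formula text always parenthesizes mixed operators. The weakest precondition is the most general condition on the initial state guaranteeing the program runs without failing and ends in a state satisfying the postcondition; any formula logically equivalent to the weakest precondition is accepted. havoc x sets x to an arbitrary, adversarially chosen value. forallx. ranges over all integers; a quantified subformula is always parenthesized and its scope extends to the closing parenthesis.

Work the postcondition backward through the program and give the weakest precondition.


Working backward. After the program, the postcondition 3*d != d and d - 4 != -4 must hold; in canonical form it is 2*d != 0 and d != 0.
Before havoc m: 2*d != 0 and d != 0
Before m := 2*k: 2*d != 0 and d != 0
Before d := d + 4: 2*d != -8 and d != -4
Answer: WP = 2*d != -8 and d != -4


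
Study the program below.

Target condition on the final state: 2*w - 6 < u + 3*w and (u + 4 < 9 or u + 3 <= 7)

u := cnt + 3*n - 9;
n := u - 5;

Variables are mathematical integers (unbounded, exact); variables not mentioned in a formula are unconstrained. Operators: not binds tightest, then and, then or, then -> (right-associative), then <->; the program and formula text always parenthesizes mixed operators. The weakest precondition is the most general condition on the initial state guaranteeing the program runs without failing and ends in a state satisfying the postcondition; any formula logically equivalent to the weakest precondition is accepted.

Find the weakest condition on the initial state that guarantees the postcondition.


Working backward. After the program, the postcondition 2*w - 6 < u + 3*w and (u + 4 < 9 or u + 3 <= 7) must hold; in canonical form it is u + w > -6 and (u < 5 or u <= 4).
Before n := u - 5: u + w > -6 and (u < 5 or u <= 4)
Before u := cnt + 3*n - 9: cnt + 3*n + w > 3 and (cnt + 3*n < 14 or cnt + 3*n <= 13)
Answer: WP = cnt + 3*n + w > 3 and (cnt + 3*n < 14 or cnt + 3*n <= 13)


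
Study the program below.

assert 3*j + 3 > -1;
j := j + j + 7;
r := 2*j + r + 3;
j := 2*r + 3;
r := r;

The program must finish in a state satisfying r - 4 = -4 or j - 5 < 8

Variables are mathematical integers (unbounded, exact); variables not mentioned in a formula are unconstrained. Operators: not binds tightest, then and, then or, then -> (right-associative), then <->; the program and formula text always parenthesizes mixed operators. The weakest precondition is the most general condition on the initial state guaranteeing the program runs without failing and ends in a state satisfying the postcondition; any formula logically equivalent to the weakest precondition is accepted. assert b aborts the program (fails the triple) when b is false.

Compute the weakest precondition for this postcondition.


Working backward. After the program, the postcondition r - 4 = -4 or j - 5 < 8 must hold; in canonical form it is r = 0 or j < 13.
Before r := r: r = 0 or j < 13
Before j := 2*r + 3: r = 0 or 2*r < 10
Before r := 2*j + r + 3: 2*j + r = -3 or 4*j + 2*r < 4
Before j := j + j + 7: 4*j + r = -17 or 8*j + 2*r < -24
Before assert 3*j + 3 > -1: 3*j > -4 and (4*j + r = -17 or 8*j + 2*r < -24)
Answer: WP = 3*j > -4 and (4*j + r = -17 or 8*j + 2*r < -24)


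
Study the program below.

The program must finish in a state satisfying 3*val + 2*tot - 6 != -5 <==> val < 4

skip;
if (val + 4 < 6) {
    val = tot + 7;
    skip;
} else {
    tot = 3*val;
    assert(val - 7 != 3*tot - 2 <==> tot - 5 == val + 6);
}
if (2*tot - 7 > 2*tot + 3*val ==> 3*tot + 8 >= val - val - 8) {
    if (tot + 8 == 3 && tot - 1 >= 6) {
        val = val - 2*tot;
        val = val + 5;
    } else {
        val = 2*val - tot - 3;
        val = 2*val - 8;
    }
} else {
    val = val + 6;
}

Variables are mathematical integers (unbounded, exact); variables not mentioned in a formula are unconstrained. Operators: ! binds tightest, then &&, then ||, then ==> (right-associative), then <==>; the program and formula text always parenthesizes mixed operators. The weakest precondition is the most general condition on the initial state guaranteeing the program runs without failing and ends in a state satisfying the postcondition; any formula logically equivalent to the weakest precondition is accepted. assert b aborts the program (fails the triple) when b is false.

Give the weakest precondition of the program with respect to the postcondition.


Working backward. After the program, the postcondition 3*val + 2*tot - 6 != -5 <==> val < 4 must hold; in canonical form it is 2*tot + 3*val != 1 <==> val < 4.
Then branch requires ((tot == -5 && tot >= 7) ==> (3*val != 4*tot - 14 <==> val < 2*tot - 1)) && ((!(tot == -5 && tot >= 7)) ==> (12*val != 4*tot + 43 <==> 4*val < 2*tot + 18)); else branch requires 2*tot + 3*val != -17 <==> val < -2.
Before the if: ((3*val < -7 ==> 3*tot >= -16) ==> (((tot == -5 && tot >= 7) ==> (3*val != 4*tot - 14 <==> val < 2*tot - 1)) && ((!(tot == -5 && tot >= 7)) ==> (12*val != 4*tot + 43 <==> 4*val < 2*tot + 18)))) && ((!(3*val < -7 ==> 3*tot >= -16)) ==> (2*tot + 3*val != -17 <==> val < -2))
Then branch requires ((3*tot < -28 ==> 3*tot >= -16) ==> (((tot == -5 && tot >= 7) ==> (tot != 35 <==> tot > 8)) && ((!(tot == -5 && tot >= 7)) ==> (8*tot != -41 <==> 2*tot < -10)))) && ((!(3*tot < -28 ==> 3*tot >= -16)) ==> (5*tot != -38 <==> tot < -9)); else branch requires (8*val != -5 <==> 2*val == 11) && ((3*val < -7 ==> 9*val >= -16) ==> (((3*val == -5 && 3*val >= 7) ==> (9*val != 14 <==> 5*val > 1)) && ((!(3*val == -5 && 3*val >= 7)) ==> 2*val > -18))) && ((!(3*val < -7 ==> 9*val >= -16)) ==> (9*val != -17 <==> val < -2)).
Before the if: (val < 2 ==> (((3*tot < -28 ==> 3*tot >= -16) ==> (((tot == -5 && tot >= 7) ==> (tot != 35 <==> tot > 8)) && ((!(tot == -5 && tot >= 7)) ==> (8*tot != -41 <==> 2*tot < -10)))) && ((!(3*tot < -28 ==> 3*tot >= -16)) ==> (5*tot != -38 <==> tot < -9)))) && ((!(val < 2)) ==> ((8*val != -5 <==> 2*val == 11) && ((3*val < -7 ==> 9*val >= -16) ==> (((3*val == -5 && 3*val >= 7) ==> (9*val != 14 <==> 5*val > 1)) && ((!(3*val == -5 && 3*val >= 7)) ==> 2*val > -18))) && ((!(3*val < -7 ==> 9*val >= -16)) ==> (9*val != -17 <==> val < -2))))
Before skip: (val < 2 ==> (((3*tot < -28 ==> 3*tot >= -16) ==> (((tot == -5 && tot >= 7) ==> (tot != 35 <==> tot > 8)) && ((!(tot == -5 && tot >= 7)) ==> (8*tot != -41 <==> 2*tot < -10)))) && ((!(3*tot < -28 ==> 3*tot >= -16)) ==> (5*tot != -38 <==> tot < -9)))) && ((!(val < 2)) ==> ((8*val != -5 <==> 2*val == 11) && ((3*val < -7 ==> 9*val >= -16) ==> (((3*val == -5 && 3*val >= 7) ==> (9*val != 14 <==> 5*val > 1)) && ((!(3*val == -5 && 3*val >= 7)) ==> 2*val > -18))) && ((!(3*val < -7 ==> 9*val >= -16)) ==> (9*val != -17 <==> val < -2))))
Answer: WP = (val < 2 ==> (((3*tot < -28 ==> 3*tot >= -16) ==> (((tot == -5 && tot >= 7) ==> (tot != 35 <==> tot > 8)) && ((!(tot == -5 && tot >= 7)) ==> (8*tot != -41 <==> 2*tot < -10)))) && ((!(3*tot < -28 ==> 3*tot >= -16)) ==> (5*tot != -38 <==> tot < -9)))) && ((!(val < 2)) ==> ((8*val != -5 <==> 2*val == 11) && ((3*val < -7 ==> 9*val >= -16) ==> (((3*val == -5 && 3*val >= 7) ==> (9*val != 14 <==> 5*val > 1)) && ((!(3*val == -5 && 3*val >= 7)) ==> 2*val > -18))) && ((!(3*val < -7 ==> 9*val >= -16)) ==> (9*val != -17 <==> val < -2))))


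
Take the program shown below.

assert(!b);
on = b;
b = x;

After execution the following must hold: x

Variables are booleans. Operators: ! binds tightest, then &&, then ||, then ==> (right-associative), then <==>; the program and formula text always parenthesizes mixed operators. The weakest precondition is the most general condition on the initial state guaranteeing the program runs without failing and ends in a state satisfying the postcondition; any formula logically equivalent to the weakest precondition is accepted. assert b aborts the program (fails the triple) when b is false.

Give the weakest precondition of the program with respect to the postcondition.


Working backward. After the program, x must hold.
Before b := x: x
Before on := b: x
Before assert !b: (!b) && x
Answer: WP = (!b) && x


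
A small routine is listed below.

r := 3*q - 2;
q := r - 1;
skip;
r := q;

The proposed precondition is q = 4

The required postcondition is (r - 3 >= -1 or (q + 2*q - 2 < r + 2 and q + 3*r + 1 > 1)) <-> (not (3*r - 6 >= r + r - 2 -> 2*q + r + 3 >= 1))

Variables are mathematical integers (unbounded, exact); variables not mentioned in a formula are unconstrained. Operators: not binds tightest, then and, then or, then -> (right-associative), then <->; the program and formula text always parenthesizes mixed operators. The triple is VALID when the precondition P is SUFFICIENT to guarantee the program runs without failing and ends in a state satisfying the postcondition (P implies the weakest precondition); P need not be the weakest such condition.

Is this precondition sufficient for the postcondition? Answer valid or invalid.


Working backward. After the program, the postcondition (r - 3 >= -1 or (q + 2*q - 2 < r + 2 and q + 3*r + 1 > 1)) <-> (not (3*r - 6 >= r + r - 2 -> 2*q + r + 3 >= 1)) must hold; in canonical form it is (r >= 2 or (3*q < r + 4 and q + 3*r > 0)) <-> (not (r >= 4 -> 2*q + r >= -2)).
Before r := q: (q >= 2 or (2*q < 4 and 4*q > 0)) <-> (not (q >= 4 -> 3*q >= -2))
Before skip: (q >= 2 or (2*q < 4 and 4*q > 0)) <-> (not (q >= 4 -> 3*q >= -2))
Before q := r - 1: (r >= 3 or (2*r < 6 and 4*r > 4)) <-> (not (r >= 5 -> 3*r >= 1))
Before r := 3*q - 2: (3*q >= 5 or (6*q < 10 and 12*q > 12)) <-> (not (3*q >= 7 -> 9*q >= 7))
The weakest precondition is (3*q >= 5 or (6*q < 10 and 12*q > 12)) <-> (not (3*q >= 7 -> 9*q >= 7)).
Check whether q = 4 implies it.
Countermodel: at the initial state q = 4, the precondition holds but the weakest precondition fails.
Answer: invalid


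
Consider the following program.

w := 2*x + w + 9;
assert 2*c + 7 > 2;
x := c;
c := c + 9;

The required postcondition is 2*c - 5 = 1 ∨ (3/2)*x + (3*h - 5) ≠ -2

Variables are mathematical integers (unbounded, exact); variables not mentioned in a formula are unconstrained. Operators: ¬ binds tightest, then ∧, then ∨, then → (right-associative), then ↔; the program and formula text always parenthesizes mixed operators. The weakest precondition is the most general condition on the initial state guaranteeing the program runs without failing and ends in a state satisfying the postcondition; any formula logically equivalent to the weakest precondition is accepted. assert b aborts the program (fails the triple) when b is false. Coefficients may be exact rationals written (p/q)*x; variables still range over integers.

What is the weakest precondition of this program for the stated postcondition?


Working backward. After the program, the postcondition 2*c - 5 = 1 ∨ (3/2)*x + (3*h - 5) ≠ -2 must hold; in canonical form it is 2*c = 6 ∨ 3*h + (3/2)*x ≠ 3.
Before c := c + 9: 2*c = -12 ∨ 3*h + (3/2)*x ≠ 3
Before x := c: 2*c = -12 ∨ (3/2)*c + 3*h ≠ 3
Before assert 2*c + 7 > 2: 2*c > -5 ∧ (2*c = -12 ∨ (3/2)*c + 3*h ≠ 3)
Before w := 2*x + w + 9: 2*c > -5 ∧ (2*c = -12 ∨ (3/2)*c + 3*h ≠ 3)
Answer: WP = 2*c > -5 ∧ (2*c = -12 ∨ (3/2)*c + 3*h ≠ 3)


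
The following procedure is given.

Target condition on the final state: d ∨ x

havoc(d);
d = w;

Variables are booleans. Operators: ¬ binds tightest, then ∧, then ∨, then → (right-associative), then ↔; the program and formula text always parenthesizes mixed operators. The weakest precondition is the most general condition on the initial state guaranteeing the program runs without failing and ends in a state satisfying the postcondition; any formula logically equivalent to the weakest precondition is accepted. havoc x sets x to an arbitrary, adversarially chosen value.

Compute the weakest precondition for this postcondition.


Working backward. After the program, d ∨ x must hold.
Before d := w: w ∨ x
Before havoc d: w ∨ x
Answer: WP = w ∨ x


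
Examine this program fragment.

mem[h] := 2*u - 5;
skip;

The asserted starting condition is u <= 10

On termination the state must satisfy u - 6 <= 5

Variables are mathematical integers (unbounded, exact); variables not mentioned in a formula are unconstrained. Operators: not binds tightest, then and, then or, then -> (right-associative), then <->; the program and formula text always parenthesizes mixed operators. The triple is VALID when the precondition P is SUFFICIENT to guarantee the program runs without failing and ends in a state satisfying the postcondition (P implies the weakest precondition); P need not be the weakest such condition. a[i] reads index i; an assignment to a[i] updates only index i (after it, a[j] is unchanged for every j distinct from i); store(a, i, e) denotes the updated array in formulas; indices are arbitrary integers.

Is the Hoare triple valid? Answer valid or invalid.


Working backward. After the program, the postcondition u - 6 <= 5 must hold; in canonical form it is u <= 11.
Before skip: u <= 11
Before mem[h] := 2*u - 5: u <= 11
The weakest precondition is u <= 11.
Check whether u <= 10 implies it.
Every state satisfying the precondition satisfies the weakest precondition: the implication holds.
Answer: valid


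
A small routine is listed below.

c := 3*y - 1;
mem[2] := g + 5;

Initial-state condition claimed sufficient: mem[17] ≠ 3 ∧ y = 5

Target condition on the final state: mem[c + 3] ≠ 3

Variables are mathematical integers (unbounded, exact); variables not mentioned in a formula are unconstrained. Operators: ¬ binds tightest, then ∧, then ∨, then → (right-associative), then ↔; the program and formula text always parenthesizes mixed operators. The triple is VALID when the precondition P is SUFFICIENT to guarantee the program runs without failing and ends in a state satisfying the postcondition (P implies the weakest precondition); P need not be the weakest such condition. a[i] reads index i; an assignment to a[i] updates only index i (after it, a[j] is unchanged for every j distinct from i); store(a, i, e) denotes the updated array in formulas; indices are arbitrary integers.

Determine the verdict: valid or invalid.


Working backward. After the program, mem[c + 3] ≠ 3 must hold.
Before mem[2] := g + 5: store(mem, 2, g + 5)[c + 3] ≠ 3
Before c := 3*y - 1: store(mem, 2, g + 5)[3*y + 2] ≠ 3
The weakest precondition is store(mem, 2, g + 5)[3*y + 2] ≠ 3.
Check whether mem[17] ≠ 3 ∧ y = 5 implies it.
Every state satisfying the precondition satisfies the weakest precondition: the implication holds.
Answer: valid


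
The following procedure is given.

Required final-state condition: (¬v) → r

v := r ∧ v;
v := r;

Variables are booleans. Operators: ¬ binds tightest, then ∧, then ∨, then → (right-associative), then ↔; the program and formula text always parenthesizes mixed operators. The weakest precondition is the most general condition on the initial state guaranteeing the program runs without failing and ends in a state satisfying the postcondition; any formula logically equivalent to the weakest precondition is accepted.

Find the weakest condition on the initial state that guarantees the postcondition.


Working backward. After the program, (¬v) → r must hold.
Before v := r: (¬r) → r
Before v := r ∧ v: (¬r) → r
Answer: WP = (¬r) → r


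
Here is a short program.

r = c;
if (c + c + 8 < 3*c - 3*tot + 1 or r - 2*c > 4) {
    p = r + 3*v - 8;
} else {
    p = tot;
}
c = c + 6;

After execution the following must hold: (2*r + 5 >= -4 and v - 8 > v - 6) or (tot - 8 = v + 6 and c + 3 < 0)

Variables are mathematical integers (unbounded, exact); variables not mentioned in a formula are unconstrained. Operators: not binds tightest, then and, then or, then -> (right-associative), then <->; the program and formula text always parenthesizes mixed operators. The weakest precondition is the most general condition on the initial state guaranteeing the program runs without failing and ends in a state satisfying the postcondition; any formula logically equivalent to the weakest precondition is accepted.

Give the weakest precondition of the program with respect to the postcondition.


Working backward. After the program, the postcondition (2*r + 5 >= -4 and v - 8 > v - 6) or (tot - 8 = v + 6 and c + 3 < 0) must hold; in canonical form it is tot = v + 14 and c < -3.
Before c := c + 6: tot = v + 14 and c < -9
Then branch requires tot = v + 14 and c < -9; else branch requires tot = v + 14 and c < -9.
Before the if: ((3*tot < c - 7 or r > 2*c + 4) -> (tot = v + 14 and c < -9)) and ((not (3*tot < c - 7 or r > 2*c + 4)) -> (tot = v + 14 and c < -9))
Before r := c: ((3*tot < c - 7 or c < -4) -> (tot = v + 14 and c < -9)) and ((not (3*tot < c - 7 or c < -4)) -> (tot = v + 14 and c < -9))
Answer: WP = ((3*tot < c - 7 or c < -4) -> (tot = v + 14 and c < -9)) and ((not (3*tot < c - 7 or c < -4)) -> (tot = v + 14 and c < -9))


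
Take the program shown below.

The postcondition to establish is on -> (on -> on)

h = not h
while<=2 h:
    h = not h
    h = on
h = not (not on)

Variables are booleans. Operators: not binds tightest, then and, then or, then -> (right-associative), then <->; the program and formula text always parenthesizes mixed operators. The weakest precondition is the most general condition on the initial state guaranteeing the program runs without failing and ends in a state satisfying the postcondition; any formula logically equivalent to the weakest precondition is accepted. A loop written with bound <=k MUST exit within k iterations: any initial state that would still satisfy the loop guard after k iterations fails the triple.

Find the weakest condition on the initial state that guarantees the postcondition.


Working backward. After the program, the postcondition on -> (on -> on) must hold; in canonical form it is true.
Before h := not (not on): true
Before the loop (bound <=2), unroll the exhaustion recursion (WP_0 = exit-now case; WP_j = one more guarded iteration, up to j = 2):
  WP_0: not h
  WP_1: h -> (not on)
  WP_2: h -> (on -> (not on))
So before the loop: h -> (on -> (not on))
Before h := not h: (not h) -> (on -> (not on))
Answer: WP = (not h) -> (on -> (not on))


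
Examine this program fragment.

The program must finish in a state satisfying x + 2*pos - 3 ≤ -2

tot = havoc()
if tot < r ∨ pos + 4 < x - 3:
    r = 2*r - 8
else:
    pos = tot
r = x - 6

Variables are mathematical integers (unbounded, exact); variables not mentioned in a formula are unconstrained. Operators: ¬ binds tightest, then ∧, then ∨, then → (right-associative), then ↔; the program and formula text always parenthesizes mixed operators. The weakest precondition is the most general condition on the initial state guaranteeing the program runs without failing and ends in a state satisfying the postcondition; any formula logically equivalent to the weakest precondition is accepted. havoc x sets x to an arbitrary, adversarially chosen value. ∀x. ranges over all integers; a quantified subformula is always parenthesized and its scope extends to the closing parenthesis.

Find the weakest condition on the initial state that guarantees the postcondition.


Working backward. After the program, the postcondition x + 2*pos - 3 ≤ -2 must hold; in canonical form it is 2*pos + x ≤ 1.
Before r := x - 6: 2*pos + x ≤ 1
Then branch requires 2*pos + x ≤ 1; else branch requires 2*tot + x ≤ 1.
Before the if: ((tot < r ∨ pos < x - 7) → 2*pos + x ≤ 1) ∧ ((¬(tot < r ∨ pos < x - 7)) → 2*tot + x ≤ 1)
Before havoc tot: ∀tot_1. (((tot_1 < r ∨ pos < x - 7) → 2*pos + x ≤ 1) ∧ ((¬(tot_1 < r ∨ pos < x - 7)) → 2*tot_1 + x ≤ 1))
Answer: WP = ∀tot_1. (((tot_1 < r ∨ pos < x - 7) → 2*pos + x ≤ 1) ∧ ((¬(tot_1 < r ∨ pos < x - 7)) → 2*tot_1 + x ≤ 1))
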